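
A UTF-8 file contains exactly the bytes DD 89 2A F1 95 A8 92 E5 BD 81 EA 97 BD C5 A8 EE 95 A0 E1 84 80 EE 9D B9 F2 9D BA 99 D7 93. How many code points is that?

Byte at offset 0: 0xDD = 11011101 → 2-byte char (#1). Advance 2.
Byte at offset 2: 0x2A = 00101010 → 1-byte char (#2). Advance 1.
Byte at offset 3: 0xF1 = 11110001 → 4-byte char (#3). Advance 4.
Byte at offset 7: 0xE5 = 11100101 → 3-byte char (#4). Advance 3.
Byte at offset 10: 0xEA = 11101010 → 3-byte char (#5). Advance 3.
Byte at offset 13: 0xC5 = 11000101 → 2-byte char (#6). Advance 2.
Byte at offset 15: 0xEE = 11101110 → 3-byte char (#7). Advance 3.
Byte at offset 18: 0xE1 = 11100001 → 3-byte char (#8). Advance 3.
Byte at offset 21: 0xEE = 11101110 → 3-byte char (#9). Advance 3.
Byte at offset 24: 0xF2 = 11110010 → 4-byte char (#10). Advance 4.
Byte at offset 28: 0xD7 = 11010111 → 2-byte char (#11). Advance 2.
Reached end at offset 30 after 11 code points.

11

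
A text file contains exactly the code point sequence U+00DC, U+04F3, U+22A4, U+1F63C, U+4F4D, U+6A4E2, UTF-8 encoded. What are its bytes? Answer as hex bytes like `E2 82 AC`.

U+00DC: 2-byte form → C3 9C.
U+04F3: 2-byte form → D3 B3.
U+22A4: 3-byte form → E2 8A A4.
U+1F63C: 4-byte form → F0 9F 98 BC.
U+4F4D: 3-byte form → E4 BD 8D.
U+6A4E2: 4-byte form → F1 AA 93 A2.
Concatenated (18 bytes): C3 9C D3 B3 E2 8A A4 F0 9F 98 BC E4 BD 8D F1 AA 93 A2.

C3 9C D3 B3 E2 8A A4 F0 9F 98 BC E4 BD 8D F1 AA 93 A2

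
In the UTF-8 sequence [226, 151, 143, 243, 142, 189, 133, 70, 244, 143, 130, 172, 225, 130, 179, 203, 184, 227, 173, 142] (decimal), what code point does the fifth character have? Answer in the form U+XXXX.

U+10B3

Offset 0: leading byte 0xE2 = 11100010 → 3-byte char #1 = E2 97 8F.
Offset 3: leading byte 0xF3 = 11110011 → 4-byte char #2 = F3 8E BD 85.
Offset 7: leading byte 0x46 = 01000110 → 1-byte char #3 = 46.
Offset 8: leading byte 0xF4 = 11110100 → 4-byte char #4 = F4 8F 82 AC.
Offset 12: leading byte 0xE1 = 11100001 → 3-byte char #5 = E1 82 B3.
Leading byte 0xE1 = 11100001 matches 1110xxxx → 3-byte sequence.
Byte 1: 0xE1 = 11100001, payload 0001 (4 bits).
Byte 2: 0x82 = 10000010 (10xxxxxx ✓), payload 000010.
Byte 3: 0xB3 = 10110011 (10xxxxxx ✓), payload 110011.
Concatenate: 0001000010110011 = 0x10B3 (16 bits → U+10B3).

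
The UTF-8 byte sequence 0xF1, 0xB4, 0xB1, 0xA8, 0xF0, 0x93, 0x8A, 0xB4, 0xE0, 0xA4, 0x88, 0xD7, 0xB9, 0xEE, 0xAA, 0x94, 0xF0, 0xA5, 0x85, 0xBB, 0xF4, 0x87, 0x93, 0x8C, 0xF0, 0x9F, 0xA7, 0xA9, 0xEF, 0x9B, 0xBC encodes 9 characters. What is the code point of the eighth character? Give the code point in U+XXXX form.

U+1F9E9

Offset 0: leading byte 0xF1 = 11110001 → 4-byte char #1 = F1 B4 B1 A8.
Offset 4: leading byte 0xF0 = 11110000 → 4-byte char #2 = F0 93 8A B4.
Offset 8: leading byte 0xE0 = 11100000 → 3-byte char #3 = E0 A4 88.
Offset 11: leading byte 0xD7 = 11010111 → 2-byte char #4 = D7 B9.
Offset 13: leading byte 0xEE = 11101110 → 3-byte char #5 = EE AA 94.
Offset 16: leading byte 0xF0 = 11110000 → 4-byte char #6 = F0 A5 85 BB.
Offset 20: leading byte 0xF4 = 11110100 → 4-byte char #7 = F4 87 93 8C.
Offset 24: leading byte 0xF0 = 11110000 → 4-byte char #8 = F0 9F A7 A9.
Leading byte 0xF0 = 11110000 matches 11110xxx → 4-byte sequence.
Byte 1: 0xF0 = 11110000, payload 000 (3 bits).
Byte 2: 0x9F = 10011111 (10xxxxxx ✓), payload 011111.
Byte 3: 0xA7 = 10100111 (10xxxxxx ✓), payload 100111.
Byte 4: 0xA9 = 10101001 (10xxxxxx ✓), payload 101001.
Concatenate: 000011111100111101001 = 0x1F9E9 (21 bits → U+1F9E9).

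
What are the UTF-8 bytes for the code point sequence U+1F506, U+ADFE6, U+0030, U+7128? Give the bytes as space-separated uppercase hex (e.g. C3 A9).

U+1F506: 4-byte form → F0 9F 94 86.
U+ADFE6: 4-byte form → F2 AD BF A6.
U+0030: 1-byte form → 30.
U+7128: 3-byte form → E7 84 A8.
Concatenated (12 bytes): F0 9F 94 86 F2 AD BF A6 30 E7 84 A8.

F0 9F 94 86 F2 AD BF A6 30 E7 84 A8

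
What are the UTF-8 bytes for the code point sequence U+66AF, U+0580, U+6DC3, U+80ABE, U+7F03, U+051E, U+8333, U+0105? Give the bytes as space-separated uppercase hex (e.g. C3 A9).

U+66AF: 3-byte form → E6 9A AF.
U+0580: 2-byte form → D6 80.
U+6DC3: 3-byte form → E6 B7 83.
U+80ABE: 4-byte form → F2 80 AA BE.
U+7F03: 3-byte form → E7 BC 83.
U+051E: 2-byte form → D4 9E.
U+8333: 3-byte form → E8 8C B3.
U+0105: 2-byte form → C4 85.
Concatenated (22 bytes): E6 9A AF D6 80 E6 B7 83 F2 80 AA BE E7 BC 83 D4 9E E8 8C B3 C4 85.

E6 9A AF D6 80 E6 B7 83 F2 80 AA BE E7 BC 83 D4 9E E8 8C B3 C4 85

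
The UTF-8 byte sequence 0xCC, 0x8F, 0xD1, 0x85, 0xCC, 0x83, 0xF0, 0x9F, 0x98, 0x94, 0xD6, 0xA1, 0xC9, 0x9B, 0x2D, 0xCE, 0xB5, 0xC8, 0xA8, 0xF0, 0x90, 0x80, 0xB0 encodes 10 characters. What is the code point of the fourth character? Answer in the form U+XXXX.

Offset 0: leading byte 0xCC = 11001100 → 2-byte char #1 = CC 8F.
Offset 2: leading byte 0xD1 = 11010001 → 2-byte char #2 = D1 85.
Offset 4: leading byte 0xCC = 11001100 → 2-byte char #3 = CC 83.
Offset 6: leading byte 0xF0 = 11110000 → 4-byte char #4 = F0 9F 98 94.
Leading byte 0xF0 = 11110000 matches 11110xxx → 4-byte sequence.
Byte 1: 0xF0 = 11110000, payload 000 (3 bits).
Byte 2: 0x9F = 10011111 (10xxxxxx ✓), payload 011111.
Byte 3: 0x98 = 10011000 (10xxxxxx ✓), payload 011000.
Byte 4: 0x94 = 10010100 (10xxxxxx ✓), payload 010100.
Concatenate: 000011111011000010100 = 0x1F614 (21 bits → U+1F614).

U+1F614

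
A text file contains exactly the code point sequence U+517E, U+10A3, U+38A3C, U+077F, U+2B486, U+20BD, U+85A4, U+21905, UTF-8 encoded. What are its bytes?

U+517E: 3-byte form → E5 85 BE.
U+10A3: 3-byte form → E1 82 A3.
U+38A3C: 4-byte form → F0 B8 A8 BC.
U+077F: 2-byte form → DD BF.
U+2B486: 4-byte form → F0 AB 92 86.
U+20BD: 3-byte form → E2 82 BD.
U+85A4: 3-byte form → E8 96 A4.
U+21905: 4-byte form → F0 A1 A4 85.
Concatenated (26 bytes): E5 85 BE E1 82 A3 F0 B8 A8 BC DD BF F0 AB 92 86 E2 82 BD E8 96 A4 F0 A1 A4 85.

E5 85 BE E1 82 A3 F0 B8 A8 BC DD BF F0 AB 92 86 E2 82 BD E8 96 A4 F0 A1 A4 85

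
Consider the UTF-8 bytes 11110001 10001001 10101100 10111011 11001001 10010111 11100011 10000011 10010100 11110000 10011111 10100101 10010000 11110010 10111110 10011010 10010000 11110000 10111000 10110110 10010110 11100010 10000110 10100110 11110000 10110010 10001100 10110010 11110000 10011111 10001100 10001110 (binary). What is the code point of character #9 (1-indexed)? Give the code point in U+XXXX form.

U+1F30E

Offset 0: leading byte 0xF1 = 11110001 → 4-byte char #1 = F1 89 AC BB.
Offset 4: leading byte 0xC9 = 11001001 → 2-byte char #2 = C9 97.
Offset 6: leading byte 0xE3 = 11100011 → 3-byte char #3 = E3 83 94.
Offset 9: leading byte 0xF0 = 11110000 → 4-byte char #4 = F0 9F A5 90.
Offset 13: leading byte 0xF2 = 11110010 → 4-byte char #5 = F2 BE 9A 90.
Offset 17: leading byte 0xF0 = 11110000 → 4-byte char #6 = F0 B8 B6 96.
Offset 21: leading byte 0xE2 = 11100010 → 3-byte char #7 = E2 86 A6.
Offset 24: leading byte 0xF0 = 11110000 → 4-byte char #8 = F0 B2 8C B2.
Offset 28: leading byte 0xF0 = 11110000 → 4-byte char #9 = F0 9F 8C 8E.
Leading byte 0xF0 = 11110000 matches 11110xxx → 4-byte sequence.
Byte 1: 0xF0 = 11110000, payload 000 (3 bits).
Byte 2: 0x9F = 10011111 (10xxxxxx ✓), payload 011111.
Byte 3: 0x8C = 10001100 (10xxxxxx ✓), payload 001100.
Byte 4: 0x8E = 10001110 (10xxxxxx ✓), payload 001110.
Concatenate: 000011111001100001110 = 0x1F30E (21 bits → U+1F30E).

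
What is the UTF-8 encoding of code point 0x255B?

E2 95 9B

U+255B = 0x255B = 9563 decimal. In range U+0800–U+FFFF → 3-byte form: 1110xxxx 10xxxxxx 10xxxxxx.
Binary (16 bits): 0010010101011011.
Split 4+6+6: 0010 | 010101 | 011011.
Byte 1: 11100010 = 0xE2.
Byte 2: 10010101 = 0x95.
Byte 3: 10011011 = 0x9B.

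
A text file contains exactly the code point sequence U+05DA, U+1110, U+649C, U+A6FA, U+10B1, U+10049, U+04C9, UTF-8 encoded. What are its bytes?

D7 9A E1 84 90 E6 92 9C EA 9B BA E1 82 B1 F0 90 81 89 D3 89

U+05DA: 2-byte form → D7 9A.
U+1110: 3-byte form → E1 84 90.
U+649C: 3-byte form → E6 92 9C.
U+A6FA: 3-byte form → EA 9B BA.
U+10B1: 3-byte form → E1 82 B1.
U+10049: 4-byte form → F0 90 81 89.
U+04C9: 2-byte form → D3 89.
Concatenated (20 bytes): D7 9A E1 84 90 E6 92 9C EA 9B BA E1 82 B1 F0 90 81 89 D3 89.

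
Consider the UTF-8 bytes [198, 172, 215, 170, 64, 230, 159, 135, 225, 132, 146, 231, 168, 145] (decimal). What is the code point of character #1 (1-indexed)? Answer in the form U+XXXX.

Offset 0: leading byte 0xC6 = 11000110 → 2-byte char #1 = C6 AC.
Leading byte 0xC6 = 11000110 matches 110xxxxx → 2-byte sequence.
Byte 1: 0xC6 = 11000110, payload 00110 (5 bits).
Byte 2: 0xAC = 10101100 (10xxxxxx ✓), payload 101100.
Concatenate: 00110101100 = 0x1AC (11 bits → U+01AC).

U+01AC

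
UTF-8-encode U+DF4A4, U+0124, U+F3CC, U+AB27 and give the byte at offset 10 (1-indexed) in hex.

0xEA

1-indexed offset 10 is 0-indexed offset 9.
U+DF4A4 → 4-byte form F3 9F 92 A4 at offsets 0–3.
U+0124 → 2-byte form C4 A4 at offsets 4–5.
U+F3CC → 3-byte form EF 8F 8C at offsets 6–8.
U+AB27 → 3-byte form EA AC A7 at offsets 9–11.
Offset 9 falls in char 4's range; it's byte 1 of EA AC A7 = 0xEA.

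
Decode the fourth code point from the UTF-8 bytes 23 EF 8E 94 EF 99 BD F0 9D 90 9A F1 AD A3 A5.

U+1D41A

Offset 0: leading byte 0x23 = 00100011 → 1-byte char #1 = 23.
Offset 1: leading byte 0xEF = 11101111 → 3-byte char #2 = EF 8E 94.
Offset 4: leading byte 0xEF = 11101111 → 3-byte char #3 = EF 99 BD.
Offset 7: leading byte 0xF0 = 11110000 → 4-byte char #4 = F0 9D 90 9A.
Leading byte 0xF0 = 11110000 matches 11110xxx → 4-byte sequence.
Byte 1: 0xF0 = 11110000, payload 000 (3 bits).
Byte 2: 0x9D = 10011101 (10xxxxxx ✓), payload 011101.
Byte 3: 0x90 = 10010000 (10xxxxxx ✓), payload 010000.
Byte 4: 0x9A = 10011010 (10xxxxxx ✓), payload 011010.
Concatenate: 000011101010000011010 = 0x1D41A (21 bits → U+1D41A).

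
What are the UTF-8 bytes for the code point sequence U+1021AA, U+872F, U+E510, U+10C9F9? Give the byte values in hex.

U+1021AA: 4-byte form → F4 82 86 AA.
U+872F: 3-byte form → E8 9C AF.
U+E510: 3-byte form → EE 94 90.
U+10C9F9: 4-byte form → F4 8C A7 B9.
Concatenated (14 bytes): F4 82 86 AA E8 9C AF EE 94 90 F4 8C A7 B9.

F4 82 86 AA E8 9C AF EE 94 90 F4 8C A7 B9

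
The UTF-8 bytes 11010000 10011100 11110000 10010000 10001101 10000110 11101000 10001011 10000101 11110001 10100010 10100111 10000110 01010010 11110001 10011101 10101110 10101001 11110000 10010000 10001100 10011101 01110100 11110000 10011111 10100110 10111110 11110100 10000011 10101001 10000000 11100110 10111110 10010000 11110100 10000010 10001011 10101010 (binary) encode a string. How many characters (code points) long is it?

12

Byte at offset 0: 0xD0 = 11010000 → 2-byte char (#1). Advance 2.
Byte at offset 2: 0xF0 = 11110000 → 4-byte char (#2). Advance 4.
Byte at offset 6: 0xE8 = 11101000 → 3-byte char (#3). Advance 3.
Byte at offset 9: 0xF1 = 11110001 → 4-byte char (#4). Advance 4.
Byte at offset 13: 0x52 = 01010010 → 1-byte char (#5). Advance 1.
Byte at offset 14: 0xF1 = 11110001 → 4-byte char (#6). Advance 4.
Byte at offset 18: 0xF0 = 11110000 → 4-byte char (#7). Advance 4.
Byte at offset 22: 0x74 = 01110100 → 1-byte char (#8). Advance 1.
Byte at offset 23: 0xF0 = 11110000 → 4-byte char (#9). Advance 4.
Byte at offset 27: 0xF4 = 11110100 → 4-byte char (#10). Advance 4.
Byte at offset 31: 0xE6 = 11100110 → 3-byte char (#11). Advance 3.
Byte at offset 34: 0xF4 = 11110100 → 4-byte char (#12). Advance 4.
Reached end at offset 38 after 12 code points.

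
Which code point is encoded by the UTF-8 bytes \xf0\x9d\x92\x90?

Leading byte 0xF0 = 11110000 matches 11110xxx → 4-byte sequence.
Byte 1: 0xF0 = 11110000, payload 000 (3 bits).
Byte 2: 0x9D = 10011101 (10xxxxxx ✓), payload 011101.
Byte 3: 0x92 = 10010010 (10xxxxxx ✓), payload 010010.
Byte 4: 0x90 = 10010000 (10xxxxxx ✓), payload 010000.
Concatenate: 000011101010010010000 = 0x1D490 (21 bits → U+1D490).

U+1D490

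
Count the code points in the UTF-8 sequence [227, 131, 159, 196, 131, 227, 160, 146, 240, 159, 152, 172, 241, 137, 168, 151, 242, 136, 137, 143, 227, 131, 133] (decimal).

7

Byte at offset 0: 0xE3 = 11100011 → 3-byte char (#1). Advance 3.
Byte at offset 3: 0xC4 = 11000100 → 2-byte char (#2). Advance 2.
Byte at offset 5: 0xE3 = 11100011 → 3-byte char (#3). Advance 3.
Byte at offset 8: 0xF0 = 11110000 → 4-byte char (#4). Advance 4.
Byte at offset 12: 0xF1 = 11110001 → 4-byte char (#5). Advance 4.
Byte at offset 16: 0xF2 = 11110010 → 4-byte char (#6). Advance 4.
Byte at offset 20: 0xE3 = 11100011 → 3-byte char (#7). Advance 3.
Reached end at offset 23 after 7 code points.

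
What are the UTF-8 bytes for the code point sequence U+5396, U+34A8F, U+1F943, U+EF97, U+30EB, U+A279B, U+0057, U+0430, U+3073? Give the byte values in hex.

E5 8E 96 F0 B4 AA 8F F0 9F A5 83 EE BE 97 E3 83 AB F2 A2 9E 9B 57 D0 B0 E3 81 B3

U+5396: 3-byte form → E5 8E 96.
U+34A8F: 4-byte form → F0 B4 AA 8F.
U+1F943: 4-byte form → F0 9F A5 83.
U+EF97: 3-byte form → EE BE 97.
U+30EB: 3-byte form → E3 83 AB.
U+A279B: 4-byte form → F2 A2 9E 9B.
U+0057: 1-byte form → 57.
U+0430: 2-byte form → D0 B0.
U+3073: 3-byte form → E3 81 B3.
Concatenated (27 bytes): E5 8E 96 F0 B4 AA 8F F0 9F A5 83 EE BE 97 E3 83 AB F2 A2 9E 9B 57 D0 B0 E3 81 B3.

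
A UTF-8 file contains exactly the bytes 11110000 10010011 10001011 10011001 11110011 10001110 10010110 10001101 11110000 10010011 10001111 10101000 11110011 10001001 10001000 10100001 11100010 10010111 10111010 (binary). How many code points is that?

Byte at offset 0: 0xF0 = 11110000 → 4-byte char (#1). Advance 4.
Byte at offset 4: 0xF3 = 11110011 → 4-byte char (#2). Advance 4.
Byte at offset 8: 0xF0 = 11110000 → 4-byte char (#3). Advance 4.
Byte at offset 12: 0xF3 = 11110011 → 4-byte char (#4). Advance 4.
Byte at offset 16: 0xE2 = 11100010 → 3-byte char (#5). Advance 3.
Reached end at offset 19 after 5 code points.

5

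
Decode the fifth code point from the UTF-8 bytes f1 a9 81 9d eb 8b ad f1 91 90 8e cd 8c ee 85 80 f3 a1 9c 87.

Offset 0: leading byte 0xF1 = 11110001 → 4-byte char #1 = F1 A9 81 9D.
Offset 4: leading byte 0xEB = 11101011 → 3-byte char #2 = EB 8B AD.
Offset 7: leading byte 0xF1 = 11110001 → 4-byte char #3 = F1 91 90 8E.
Offset 11: leading byte 0xCD = 11001101 → 2-byte char #4 = CD 8C.
Offset 13: leading byte 0xEE = 11101110 → 3-byte char #5 = EE 85 80.
Leading byte 0xEE = 11101110 matches 1110xxxx → 3-byte sequence.
Byte 1: 0xEE = 11101110, payload 1110 (4 bits).
Byte 2: 0x85 = 10000101 (10xxxxxx ✓), payload 000101.
Byte 3: 0x80 = 10000000 (10xxxxxx ✓), payload 000000.
Concatenate: 1110000101000000 = 0xE140 (16 bits → U+E140).

U+E140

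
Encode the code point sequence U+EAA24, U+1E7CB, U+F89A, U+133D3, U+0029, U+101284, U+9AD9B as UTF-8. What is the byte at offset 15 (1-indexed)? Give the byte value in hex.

1-indexed offset 15 is 0-indexed offset 14.
U+EAA24 → 4-byte form F3 AA A8 A4 at offsets 0–3.
U+1E7CB → 4-byte form F0 9E 9F 8B at offsets 4–7.
U+F89A → 3-byte form EF A2 9A at offsets 8–10.
U+133D3 → 4-byte form F0 93 8F 93 at offsets 11–14.
Offset 14 falls in char 4's range; it's byte 4 of F0 93 8F 93 = 0x93.

0x93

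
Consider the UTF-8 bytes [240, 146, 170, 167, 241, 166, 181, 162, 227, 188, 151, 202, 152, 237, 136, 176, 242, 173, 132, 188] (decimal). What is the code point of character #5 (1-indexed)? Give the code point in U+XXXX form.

U+D230

Offset 0: leading byte 0xF0 = 11110000 → 4-byte char #1 = F0 92 AA A7.
Offset 4: leading byte 0xF1 = 11110001 → 4-byte char #2 = F1 A6 B5 A2.
Offset 8: leading byte 0xE3 = 11100011 → 3-byte char #3 = E3 BC 97.
Offset 11: leading byte 0xCA = 11001010 → 2-byte char #4 = CA 98.
Offset 13: leading byte 0xED = 11101101 → 3-byte char #5 = ED 88 B0.
Leading byte 0xED = 11101101 matches 1110xxxx → 3-byte sequence.
Byte 1: 0xED = 11101101, payload 1101 (4 bits).
Byte 2: 0x88 = 10001000 (10xxxxxx ✓), payload 001000.
Byte 3: 0xB0 = 10110000 (10xxxxxx ✓), payload 110000.
Concatenate: 1101001000110000 = 0xD230 (16 bits → U+D230).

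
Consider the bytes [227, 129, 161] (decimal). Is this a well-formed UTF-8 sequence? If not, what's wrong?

valid

Leading byte 0xE3 = 11100011 → 3-byte form.
Continuation bytes 0x81=10000001, 0xA1=10100001 all match 10xxxxxx.
Decoded value 0x3061 is ≥ 0x800 (shortest form) and not a surrogate.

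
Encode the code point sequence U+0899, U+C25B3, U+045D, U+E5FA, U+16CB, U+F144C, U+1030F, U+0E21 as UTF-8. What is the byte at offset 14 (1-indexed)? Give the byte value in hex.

1-indexed offset 14 is 0-indexed offset 13.
U+0899 → 3-byte form E0 A2 99 at offsets 0–2.
U+C25B3 → 4-byte form F3 82 96 B3 at offsets 3–6.
U+045D → 2-byte form D1 9D at offsets 7–8.
U+E5FA → 3-byte form EE 97 BA at offsets 9–11.
U+16CB → 3-byte form E1 9B 8B at offsets 12–14.
Offset 13 falls in char 5's range; it's byte 2 of E1 9B 8B = 0x9B.

0x9B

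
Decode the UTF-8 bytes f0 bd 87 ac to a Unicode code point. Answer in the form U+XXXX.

Leading byte 0xF0 = 11110000 matches 11110xxx → 4-byte sequence.
Byte 1: 0xF0 = 11110000, payload 000 (3 bits).
Byte 2: 0xBD = 10111101 (10xxxxxx ✓), payload 111101.
Byte 3: 0x87 = 10000111 (10xxxxxx ✓), payload 000111.
Byte 4: 0xAC = 10101100 (10xxxxxx ✓), payload 101100.
Concatenate: 000111101000111101100 = 0x3D1EC (21 bits → U+3D1EC).

U+3D1EC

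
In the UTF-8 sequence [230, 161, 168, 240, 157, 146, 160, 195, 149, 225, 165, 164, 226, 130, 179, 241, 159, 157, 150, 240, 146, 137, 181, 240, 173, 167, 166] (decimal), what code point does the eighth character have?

Offset 0: leading byte 0xE6 = 11100110 → 3-byte char #1 = E6 A1 A8.
Offset 3: leading byte 0xF0 = 11110000 → 4-byte char #2 = F0 9D 92 A0.
Offset 7: leading byte 0xC3 = 11000011 → 2-byte char #3 = C3 95.
Offset 9: leading byte 0xE1 = 11100001 → 3-byte char #4 = E1 A5 A4.
Offset 12: leading byte 0xE2 = 11100010 → 3-byte char #5 = E2 82 B3.
Offset 15: leading byte 0xF1 = 11110001 → 4-byte char #6 = F1 9F 9D 96.
Offset 19: leading byte 0xF0 = 11110000 → 4-byte char #7 = F0 92 89 B5.
Offset 23: leading byte 0xF0 = 11110000 → 4-byte char #8 = F0 AD A7 A6.
Leading byte 0xF0 = 11110000 matches 11110xxx → 4-byte sequence.
Byte 1: 0xF0 = 11110000, payload 000 (3 bits).
Byte 2: 0xAD = 10101101 (10xxxxxx ✓), payload 101101.
Byte 3: 0xA7 = 10100111 (10xxxxxx ✓), payload 100111.
Byte 4: 0xA6 = 10100110 (10xxxxxx ✓), payload 100110.
Concatenate: 000101101100111100110 = 0x2D9E6 (21 bits → U+2D9E6).

U+2D9E6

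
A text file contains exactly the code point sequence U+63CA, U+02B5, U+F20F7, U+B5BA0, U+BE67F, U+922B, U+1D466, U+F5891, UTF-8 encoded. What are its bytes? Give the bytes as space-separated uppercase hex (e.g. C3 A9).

U+63CA: 3-byte form → E6 8F 8A.
U+02B5: 2-byte form → CA B5.
U+F20F7: 4-byte form → F3 B2 83 B7.
U+B5BA0: 4-byte form → F2 B5 AE A0.
U+BE67F: 4-byte form → F2 BE 99 BF.
U+922B: 3-byte form → E9 88 AB.
U+1D466: 4-byte form → F0 9D 91 A6.
U+F5891: 4-byte form → F3 B5 A2 91.
Concatenated (28 bytes): E6 8F 8A CA B5 F3 B2 83 B7 F2 B5 AE A0 F2 BE 99 BF E9 88 AB F0 9D 91 A6 F3 B5 A2 91.

E6 8F 8A CA B5 F3 B2 83 B7 F2 B5 AE A0 F2 BE 99 BF E9 88 AB F0 9D 91 A6 F3 B5 A2 91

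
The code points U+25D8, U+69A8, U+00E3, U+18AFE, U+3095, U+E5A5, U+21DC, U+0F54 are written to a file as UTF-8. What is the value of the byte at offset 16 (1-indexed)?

0xEE

1-indexed offset 16 is 0-indexed offset 15.
U+25D8 → 3-byte form E2 97 98 at offsets 0–2.
U+69A8 → 3-byte form E6 A6 A8 at offsets 3–5.
U+00E3 → 2-byte form C3 A3 at offsets 6–7.
U+18AFE → 4-byte form F0 98 AB BE at offsets 8–11.
U+3095 → 3-byte form E3 82 95 at offsets 12–14.
U+E5A5 → 3-byte form EE 96 A5 at offsets 15–17.
Offset 15 falls in char 6's range; it's byte 1 of EE 96 A5 = 0xEE.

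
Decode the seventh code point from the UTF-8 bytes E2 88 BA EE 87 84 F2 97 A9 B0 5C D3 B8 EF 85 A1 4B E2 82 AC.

Offset 0: leading byte 0xE2 = 11100010 → 3-byte char #1 = E2 88 BA.
Offset 3: leading byte 0xEE = 11101110 → 3-byte char #2 = EE 87 84.
Offset 6: leading byte 0xF2 = 11110010 → 4-byte char #3 = F2 97 A9 B0.
Offset 10: leading byte 0x5C = 01011100 → 1-byte char #4 = 5C.
Offset 11: leading byte 0xD3 = 11010011 → 2-byte char #5 = D3 B8.
Offset 13: leading byte 0xEF = 11101111 → 3-byte char #6 = EF 85 A1.
Offset 16: leading byte 0x4B = 01001011 → 1-byte char #7 = 4B.
Leading byte 0x4B = 01001011 matches 0xxxxxxx → 1-byte sequence.
Byte 1: 0x4B = 01001011, payload 1001011 (7 bits).
Concatenate: 1001011 = 0x4B (7 bits → U+004B).

U+004B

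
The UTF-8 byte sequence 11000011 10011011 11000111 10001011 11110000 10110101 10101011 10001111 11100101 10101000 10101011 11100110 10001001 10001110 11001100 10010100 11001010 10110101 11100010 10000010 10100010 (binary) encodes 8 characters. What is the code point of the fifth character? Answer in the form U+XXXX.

U+624E

Offset 0: leading byte 0xC3 = 11000011 → 2-byte char #1 = C3 9B.
Offset 2: leading byte 0xC7 = 11000111 → 2-byte char #2 = C7 8B.
Offset 4: leading byte 0xF0 = 11110000 → 4-byte char #3 = F0 B5 AB 8F.
Offset 8: leading byte 0xE5 = 11100101 → 3-byte char #4 = E5 A8 AB.
Offset 11: leading byte 0xE6 = 11100110 → 3-byte char #5 = E6 89 8E.
Leading byte 0xE6 = 11100110 matches 1110xxxx → 3-byte sequence.
Byte 1: 0xE6 = 11100110, payload 0110 (4 bits).
Byte 2: 0x89 = 10001001 (10xxxxxx ✓), payload 001001.
Byte 3: 0x8E = 10001110 (10xxxxxx ✓), payload 001110.
Concatenate: 0110001001001110 = 0x624E (16 bits → U+624E).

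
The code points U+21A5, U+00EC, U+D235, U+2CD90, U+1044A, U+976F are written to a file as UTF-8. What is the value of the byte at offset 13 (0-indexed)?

U+21A5 → 3-byte form E2 86 A5 at offsets 0–2.
U+00EC → 2-byte form C3 AC at offsets 3–4.
U+D235 → 3-byte form ED 88 B5 at offsets 5–7.
U+2CD90 → 4-byte form F0 AC B6 90 at offsets 8–11.
U+1044A → 4-byte form F0 90 91 8A at offsets 12–15.
Offset 13 falls in char 5's range; it's byte 2 of F0 90 91 8A = 0x90.

0x90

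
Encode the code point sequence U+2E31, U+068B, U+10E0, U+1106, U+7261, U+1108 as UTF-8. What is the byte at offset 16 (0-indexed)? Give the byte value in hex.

0x88

U+2E31 → 3-byte form E2 B8 B1 at offsets 0–2.
U+068B → 2-byte form DA 8B at offsets 3–4.
U+10E0 → 3-byte form E1 83 A0 at offsets 5–7.
U+1106 → 3-byte form E1 84 86 at offsets 8–10.
U+7261 → 3-byte form E7 89 A1 at offsets 11–13.
U+1108 → 3-byte form E1 84 88 at offsets 14–16.
Offset 16 falls in char 6's range; it's byte 3 of E1 84 88 = 0x88.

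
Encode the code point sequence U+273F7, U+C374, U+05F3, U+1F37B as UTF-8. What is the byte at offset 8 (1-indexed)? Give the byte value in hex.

1-indexed offset 8 is 0-indexed offset 7.
U+273F7 → 4-byte form F0 A7 8F B7 at offsets 0–3.
U+C374 → 3-byte form EC 8D B4 at offsets 4–6.
U+05F3 → 2-byte form D7 B3 at offsets 7–8.
Offset 7 falls in char 3's range; it's byte 1 of D7 B3 = 0xD7.

0xD7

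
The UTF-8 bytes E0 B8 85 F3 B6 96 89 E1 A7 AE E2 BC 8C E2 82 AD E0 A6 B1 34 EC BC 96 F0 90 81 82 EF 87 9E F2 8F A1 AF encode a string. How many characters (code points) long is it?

11

Byte at offset 0: 0xE0 = 11100000 → 3-byte char (#1). Advance 3.
Byte at offset 3: 0xF3 = 11110011 → 4-byte char (#2). Advance 4.
Byte at offset 7: 0xE1 = 11100001 → 3-byte char (#3). Advance 3.
Byte at offset 10: 0xE2 = 11100010 → 3-byte char (#4). Advance 3.
Byte at offset 13: 0xE2 = 11100010 → 3-byte char (#5). Advance 3.
Byte at offset 16: 0xE0 = 11100000 → 3-byte char (#6). Advance 3.
Byte at offset 19: 0x34 = 00110100 → 1-byte char (#7). Advance 1.
Byte at offset 20: 0xEC = 11101100 → 3-byte char (#8). Advance 3.
Byte at offset 23: 0xF0 = 11110000 → 4-byte char (#9). Advance 4.
Byte at offset 27: 0xEF = 11101111 → 3-byte char (#10). Advance 3.
Byte at offset 30: 0xF2 = 11110010 → 4-byte char (#11). Advance 4.
Reached end at offset 34 after 11 code points.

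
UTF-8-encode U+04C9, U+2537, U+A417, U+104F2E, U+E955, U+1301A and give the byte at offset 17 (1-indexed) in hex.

0x93

1-indexed offset 17 is 0-indexed offset 16.
U+04C9 → 2-byte form D3 89 at offsets 0–1.
U+2537 → 3-byte form E2 94 B7 at offsets 2–4.
U+A417 → 3-byte form EA 90 97 at offsets 5–7.
U+104F2E → 4-byte form F4 84 BC AE at offsets 8–11.
U+E955 → 3-byte form EE A5 95 at offsets 12–14.
U+1301A → 4-byte form F0 93 80 9A at offsets 15–18.
Offset 16 falls in char 6's range; it's byte 2 of F0 93 80 9A = 0x93.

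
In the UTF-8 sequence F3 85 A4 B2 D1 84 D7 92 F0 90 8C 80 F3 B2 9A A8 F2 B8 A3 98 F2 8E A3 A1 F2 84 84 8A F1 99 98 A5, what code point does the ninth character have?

Offset 0: leading byte 0xF3 = 11110011 → 4-byte char #1 = F3 85 A4 B2.
Offset 4: leading byte 0xD1 = 11010001 → 2-byte char #2 = D1 84.
Offset 6: leading byte 0xD7 = 11010111 → 2-byte char #3 = D7 92.
Offset 8: leading byte 0xF0 = 11110000 → 4-byte char #4 = F0 90 8C 80.
Offset 12: leading byte 0xF3 = 11110011 → 4-byte char #5 = F3 B2 9A A8.
Offset 16: leading byte 0xF2 = 11110010 → 4-byte char #6 = F2 B8 A3 98.
Offset 20: leading byte 0xF2 = 11110010 → 4-byte char #7 = F2 8E A3 A1.
Offset 24: leading byte 0xF2 = 11110010 → 4-byte char #8 = F2 84 84 8A.
Offset 28: leading byte 0xF1 = 11110001 → 4-byte char #9 = F1 99 98 A5.
Leading byte 0xF1 = 11110001 matches 11110xxx → 4-byte sequence.
Byte 1: 0xF1 = 11110001, payload 001 (3 bits).
Byte 2: 0x99 = 10011001 (10xxxxxx ✓), payload 011001.
Byte 3: 0x98 = 10011000 (10xxxxxx ✓), payload 011000.
Byte 4: 0xA5 = 10100101 (10xxxxxx ✓), payload 100101.
Concatenate: 001011001011000100101 = 0x59625 (21 bits → U+59625).

U+59625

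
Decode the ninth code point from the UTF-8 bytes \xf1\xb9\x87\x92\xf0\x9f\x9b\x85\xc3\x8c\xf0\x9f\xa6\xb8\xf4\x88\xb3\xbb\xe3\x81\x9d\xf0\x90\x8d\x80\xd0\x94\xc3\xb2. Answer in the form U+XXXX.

Offset 0: leading byte 0xF1 = 11110001 → 4-byte char #1 = F1 B9 87 92.
Offset 4: leading byte 0xF0 = 11110000 → 4-byte char #2 = F0 9F 9B 85.
Offset 8: leading byte 0xC3 = 11000011 → 2-byte char #3 = C3 8C.
Offset 10: leading byte 0xF0 = 11110000 → 4-byte char #4 = F0 9F A6 B8.
Offset 14: leading byte 0xF4 = 11110100 → 4-byte char #5 = F4 88 B3 BB.
Offset 18: leading byte 0xE3 = 11100011 → 3-byte char #6 = E3 81 9D.
Offset 21: leading byte 0xF0 = 11110000 → 4-byte char #7 = F0 90 8D 80.
Offset 25: leading byte 0xD0 = 11010000 → 2-byte char #8 = D0 94.
Offset 27: leading byte 0xC3 = 11000011 → 2-byte char #9 = C3 B2.
Leading byte 0xC3 = 11000011 matches 110xxxxx → 2-byte sequence.
Byte 1: 0xC3 = 11000011, payload 00011 (5 bits).
Byte 2: 0xB2 = 10110010 (10xxxxxx ✓), payload 110010.
Concatenate: 00011110010 = 0xF2 (11 bits → U+00F2).

U+00F2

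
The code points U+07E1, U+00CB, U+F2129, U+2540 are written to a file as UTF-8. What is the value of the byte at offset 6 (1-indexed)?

1-indexed offset 6 is 0-indexed offset 5.
U+07E1 → 2-byte form DF A1 at offsets 0–1.
U+00CB → 2-byte form C3 8B at offsets 2–3.
U+F2129 → 4-byte form F3 B2 84 A9 at offsets 4–7.
Offset 5 falls in char 3's range; it's byte 2 of F3 B2 84 A9 = 0xB2.

0xB2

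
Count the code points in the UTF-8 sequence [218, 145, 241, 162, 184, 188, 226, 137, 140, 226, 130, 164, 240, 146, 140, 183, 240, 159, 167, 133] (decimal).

6

Byte at offset 0: 0xDA = 11011010 → 2-byte char (#1). Advance 2.
Byte at offset 2: 0xF1 = 11110001 → 4-byte char (#2). Advance 4.
Byte at offset 6: 0xE2 = 11100010 → 3-byte char (#3). Advance 3.
Byte at offset 9: 0xE2 = 11100010 → 3-byte char (#4). Advance 3.
Byte at offset 12: 0xF0 = 11110000 → 4-byte char (#5). Advance 4.
Byte at offset 16: 0xF0 = 11110000 → 4-byte char (#6). Advance 4.
Reached end at offset 20 after 6 code points.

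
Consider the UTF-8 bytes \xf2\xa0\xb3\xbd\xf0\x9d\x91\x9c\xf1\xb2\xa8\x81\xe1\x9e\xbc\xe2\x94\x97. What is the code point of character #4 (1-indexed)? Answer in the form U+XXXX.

Offset 0: leading byte 0xF2 = 11110010 → 4-byte char #1 = F2 A0 B3 BD.
Offset 4: leading byte 0xF0 = 11110000 → 4-byte char #2 = F0 9D 91 9C.
Offset 8: leading byte 0xF1 = 11110001 → 4-byte char #3 = F1 B2 A8 81.
Offset 12: leading byte 0xE1 = 11100001 → 3-byte char #4 = E1 9E BC.
Leading byte 0xE1 = 11100001 matches 1110xxxx → 3-byte sequence.
Byte 1: 0xE1 = 11100001, payload 0001 (4 bits).
Byte 2: 0x9E = 10011110 (10xxxxxx ✓), payload 011110.
Byte 3: 0xBC = 10111100 (10xxxxxx ✓), payload 111100.
Concatenate: 0001011110111100 = 0x17BC (16 bits → U+17BC).

U+17BC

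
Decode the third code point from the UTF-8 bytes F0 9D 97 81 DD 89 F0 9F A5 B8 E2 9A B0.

U+1F978

Offset 0: leading byte 0xF0 = 11110000 → 4-byte char #1 = F0 9D 97 81.
Offset 4: leading byte 0xDD = 11011101 → 2-byte char #2 = DD 89.
Offset 6: leading byte 0xF0 = 11110000 → 4-byte char #3 = F0 9F A5 B8.
Leading byte 0xF0 = 11110000 matches 11110xxx → 4-byte sequence.
Byte 1: 0xF0 = 11110000, payload 000 (3 bits).
Byte 2: 0x9F = 10011111 (10xxxxxx ✓), payload 011111.
Byte 3: 0xA5 = 10100101 (10xxxxxx ✓), payload 100101.
Byte 4: 0xB8 = 10111000 (10xxxxxx ✓), payload 111000.
Concatenate: 000011111100101111000 = 0x1F978 (21 bits → U+1F978).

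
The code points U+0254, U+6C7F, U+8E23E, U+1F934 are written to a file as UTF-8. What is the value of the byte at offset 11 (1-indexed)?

0x9F

1-indexed offset 11 is 0-indexed offset 10.
U+0254 → 2-byte form C9 94 at offsets 0–1.
U+6C7F → 3-byte form E6 B1 BF at offsets 2–4.
U+8E23E → 4-byte form F2 8E 88 BE at offsets 5–8.
U+1F934 → 4-byte form F0 9F A4 B4 at offsets 9–12.
Offset 10 falls in char 4's range; it's byte 2 of F0 9F A4 B4 = 0x9F.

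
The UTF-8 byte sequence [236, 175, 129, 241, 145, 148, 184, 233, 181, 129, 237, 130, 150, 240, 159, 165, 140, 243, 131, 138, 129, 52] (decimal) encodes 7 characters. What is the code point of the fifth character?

U+1F94C

Offset 0: leading byte 0xEC = 11101100 → 3-byte char #1 = EC AF 81.
Offset 3: leading byte 0xF1 = 11110001 → 4-byte char #2 = F1 91 94 B8.
Offset 7: leading byte 0xE9 = 11101001 → 3-byte char #3 = E9 B5 81.
Offset 10: leading byte 0xED = 11101101 → 3-byte char #4 = ED 82 96.
Offset 13: leading byte 0xF0 = 11110000 → 4-byte char #5 = F0 9F A5 8C.
Leading byte 0xF0 = 11110000 matches 11110xxx → 4-byte sequence.
Byte 1: 0xF0 = 11110000, payload 000 (3 bits).
Byte 2: 0x9F = 10011111 (10xxxxxx ✓), payload 011111.
Byte 3: 0xA5 = 10100101 (10xxxxxx ✓), payload 100101.
Byte 4: 0x8C = 10001100 (10xxxxxx ✓), payload 001100.
Concatenate: 000011111100101001100 = 0x1F94C (21 bits → U+1F94C).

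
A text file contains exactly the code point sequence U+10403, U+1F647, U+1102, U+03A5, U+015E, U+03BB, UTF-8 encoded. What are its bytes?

U+10403: 4-byte form → F0 90 90 83.
U+1F647: 4-byte form → F0 9F 99 87.
U+1102: 3-byte form → E1 84 82.
U+03A5: 2-byte form → CE A5.
U+015E: 2-byte form → C5 9E.
U+03BB: 2-byte form → CE BB.
Concatenated (17 bytes): F0 90 90 83 F0 9F 99 87 E1 84 82 CE A5 C5 9E CE BB.

F0 90 90 83 F0 9F 99 87 E1 84 82 CE A5 C5 9E CE BB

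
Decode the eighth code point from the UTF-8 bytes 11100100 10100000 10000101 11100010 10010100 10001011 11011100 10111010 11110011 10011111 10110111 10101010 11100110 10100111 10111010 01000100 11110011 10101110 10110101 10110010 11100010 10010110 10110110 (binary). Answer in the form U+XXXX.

U+25B6

Offset 0: leading byte 0xE4 = 11100100 → 3-byte char #1 = E4 A0 85.
Offset 3: leading byte 0xE2 = 11100010 → 3-byte char #2 = E2 94 8B.
Offset 6: leading byte 0xDC = 11011100 → 2-byte char #3 = DC BA.
Offset 8: leading byte 0xF3 = 11110011 → 4-byte char #4 = F3 9F B7 AA.
Offset 12: leading byte 0xE6 = 11100110 → 3-byte char #5 = E6 A7 BA.
Offset 15: leading byte 0x44 = 01000100 → 1-byte char #6 = 44.
Offset 16: leading byte 0xF3 = 11110011 → 4-byte char #7 = F3 AE B5 B2.
Offset 20: leading byte 0xE2 = 11100010 → 3-byte char #8 = E2 96 B6.
Leading byte 0xE2 = 11100010 matches 1110xxxx → 3-byte sequence.
Byte 1: 0xE2 = 11100010, payload 0010 (4 bits).
Byte 2: 0x96 = 10010110 (10xxxxxx ✓), payload 010110.
Byte 3: 0xB6 = 10110110 (10xxxxxx ✓), payload 110110.
Concatenate: 0010010110110110 = 0x25B6 (16 bits → U+25B6).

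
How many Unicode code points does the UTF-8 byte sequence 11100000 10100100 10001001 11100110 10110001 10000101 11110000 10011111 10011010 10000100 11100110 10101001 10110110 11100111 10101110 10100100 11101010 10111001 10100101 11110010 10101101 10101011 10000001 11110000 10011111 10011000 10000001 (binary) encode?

8

Byte at offset 0: 0xE0 = 11100000 → 3-byte char (#1). Advance 3.
Byte at offset 3: 0xE6 = 11100110 → 3-byte char (#2). Advance 3.
Byte at offset 6: 0xF0 = 11110000 → 4-byte char (#3). Advance 4.
Byte at offset 10: 0xE6 = 11100110 → 3-byte char (#4). Advance 3.
Byte at offset 13: 0xE7 = 11100111 → 3-byte char (#5). Advance 3.
Byte at offset 16: 0xEA = 11101010 → 3-byte char (#6). Advance 3.
Byte at offset 19: 0xF2 = 11110010 → 4-byte char (#7). Advance 4.
Byte at offset 23: 0xF0 = 11110000 → 4-byte char (#8). Advance 4.
Reached end at offset 27 after 8 code points.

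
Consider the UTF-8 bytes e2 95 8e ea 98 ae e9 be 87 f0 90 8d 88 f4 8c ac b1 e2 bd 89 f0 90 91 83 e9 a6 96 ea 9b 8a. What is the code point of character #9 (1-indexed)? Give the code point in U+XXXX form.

Offset 0: leading byte 0xE2 = 11100010 → 3-byte char #1 = E2 95 8E.
Offset 3: leading byte 0xEA = 11101010 → 3-byte char #2 = EA 98 AE.
Offset 6: leading byte 0xE9 = 11101001 → 3-byte char #3 = E9 BE 87.
Offset 9: leading byte 0xF0 = 11110000 → 4-byte char #4 = F0 90 8D 88.
Offset 13: leading byte 0xF4 = 11110100 → 4-byte char #5 = F4 8C AC B1.
Offset 17: leading byte 0xE2 = 11100010 → 3-byte char #6 = E2 BD 89.
Offset 20: leading byte 0xF0 = 11110000 → 4-byte char #7 = F0 90 91 83.
Offset 24: leading byte 0xE9 = 11101001 → 3-byte char #8 = E9 A6 96.
Offset 27: leading byte 0xEA = 11101010 → 3-byte char #9 = EA 9B 8A.
Leading byte 0xEA = 11101010 matches 1110xxxx → 3-byte sequence.
Byte 1: 0xEA = 11101010, payload 1010 (4 bits).
Byte 2: 0x9B = 10011011 (10xxxxxx ✓), payload 011011.
Byte 3: 0x8A = 10001010 (10xxxxxx ✓), payload 001010.
Concatenate: 1010011011001010 = 0xA6CA (16 bits → U+A6CA).

U+A6CA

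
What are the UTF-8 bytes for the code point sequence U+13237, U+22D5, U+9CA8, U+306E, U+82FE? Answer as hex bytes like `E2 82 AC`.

F0 93 88 B7 E2 8B 95 E9 B2 A8 E3 81 AE E8 8B BE

U+13237: 4-byte form → F0 93 88 B7.
U+22D5: 3-byte form → E2 8B 95.
U+9CA8: 3-byte form → E9 B2 A8.
U+306E: 3-byte form → E3 81 AE.
U+82FE: 3-byte form → E8 8B BE.
Concatenated (16 bytes): F0 93 88 B7 E2 8B 95 E9 B2 A8 E3 81 AE E8 8B BE.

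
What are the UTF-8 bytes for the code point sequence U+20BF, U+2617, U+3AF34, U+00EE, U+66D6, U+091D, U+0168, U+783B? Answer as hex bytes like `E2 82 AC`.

U+20BF: 3-byte form → E2 82 BF.
U+2617: 3-byte form → E2 98 97.
U+3AF34: 4-byte form → F0 BA BC B4.
U+00EE: 2-byte form → C3 AE.
U+66D6: 3-byte form → E6 9B 96.
U+091D: 3-byte form → E0 A4 9D.
U+0168: 2-byte form → C5 A8.
U+783B: 3-byte form → E7 A0 BB.
Concatenated (23 bytes): E2 82 BF E2 98 97 F0 BA BC B4 C3 AE E6 9B 96 E0 A4 9D C5 A8 E7 A0 BB.

E2 82 BF E2 98 97 F0 BA BC B4 C3 AE E6 9B 96 E0 A4 9D C5 A8 E7 A0 BB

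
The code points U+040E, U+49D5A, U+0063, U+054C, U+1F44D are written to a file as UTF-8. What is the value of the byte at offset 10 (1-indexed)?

0xF0

1-indexed offset 10 is 0-indexed offset 9.
U+040E → 2-byte form D0 8E at offsets 0–1.
U+49D5A → 4-byte form F1 89 B5 9A at offsets 2–5.
U+0063 → 1-byte form 63 at offsets 6–6.
U+054C → 2-byte form D5 8C at offsets 7–8.
U+1F44D → 4-byte form F0 9F 91 8D at offsets 9–12.
Offset 9 falls in char 5's range; it's byte 1 of F0 9F 91 8D = 0xF0.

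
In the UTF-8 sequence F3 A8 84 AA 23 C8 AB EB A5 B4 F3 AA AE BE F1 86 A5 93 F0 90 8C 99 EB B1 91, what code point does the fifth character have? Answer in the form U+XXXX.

U+EABBE

Offset 0: leading byte 0xF3 = 11110011 → 4-byte char #1 = F3 A8 84 AA.
Offset 4: leading byte 0x23 = 00100011 → 1-byte char #2 = 23.
Offset 5: leading byte 0xC8 = 11001000 → 2-byte char #3 = C8 AB.
Offset 7: leading byte 0xEB = 11101011 → 3-byte char #4 = EB A5 B4.
Offset 10: leading byte 0xF3 = 11110011 → 4-byte char #5 = F3 AA AE BE.
Leading byte 0xF3 = 11110011 matches 11110xxx → 4-byte sequence.
Byte 1: 0xF3 = 11110011, payload 011 (3 bits).
Byte 2: 0xAA = 10101010 (10xxxxxx ✓), payload 101010.
Byte 3: 0xAE = 10101110 (10xxxxxx ✓), payload 101110.
Byte 4: 0xBE = 10111110 (10xxxxxx ✓), payload 111110.
Concatenate: 011101010101110111110 = 0xEABBE (21 bits → U+EABBE).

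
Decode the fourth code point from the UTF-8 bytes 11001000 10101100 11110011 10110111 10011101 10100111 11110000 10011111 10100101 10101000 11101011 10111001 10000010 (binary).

Offset 0: leading byte 0xC8 = 11001000 → 2-byte char #1 = C8 AC.
Offset 2: leading byte 0xF3 = 11110011 → 4-byte char #2 = F3 B7 9D A7.
Offset 6: leading byte 0xF0 = 11110000 → 4-byte char #3 = F0 9F A5 A8.
Offset 10: leading byte 0xEB = 11101011 → 3-byte char #4 = EB B9 82.
Leading byte 0xEB = 11101011 matches 1110xxxx → 3-byte sequence.
Byte 1: 0xEB = 11101011, payload 1011 (4 bits).
Byte 2: 0xB9 = 10111001 (10xxxxxx ✓), payload 111001.
Byte 3: 0x82 = 10000010 (10xxxxxx ✓), payload 000010.
Concatenate: 1011111001000010 = 0xBE42 (16 bits → U+BE42).

U+BE42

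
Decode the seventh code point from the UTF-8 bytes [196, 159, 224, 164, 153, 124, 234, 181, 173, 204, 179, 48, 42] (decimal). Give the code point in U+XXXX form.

U+002A

Offset 0: leading byte 0xC4 = 11000100 → 2-byte char #1 = C4 9F.
Offset 2: leading byte 0xE0 = 11100000 → 3-byte char #2 = E0 A4 99.
Offset 5: leading byte 0x7C = 01111100 → 1-byte char #3 = 7C.
Offset 6: leading byte 0xEA = 11101010 → 3-byte char #4 = EA B5 AD.
Offset 9: leading byte 0xCC = 11001100 → 2-byte char #5 = CC B3.
Offset 11: leading byte 0x30 = 00110000 → 1-byte char #6 = 30.
Offset 12: leading byte 0x2A = 00101010 → 1-byte char #7 = 2A.
Leading byte 0x2A = 00101010 matches 0xxxxxxx → 1-byte sequence.
Byte 1: 0x2A = 00101010, payload 0101010 (7 bits).
Concatenate: 0101010 = 0x2A (7 bits → U+002A).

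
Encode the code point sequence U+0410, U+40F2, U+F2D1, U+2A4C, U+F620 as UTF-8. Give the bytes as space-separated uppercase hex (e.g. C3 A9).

U+0410: 2-byte form → D0 90.
U+40F2: 3-byte form → E4 83 B2.
U+F2D1: 3-byte form → EF 8B 91.
U+2A4C: 3-byte form → E2 A9 8C.
U+F620: 3-byte form → EF 98 A0.
Concatenated (14 bytes): D0 90 E4 83 B2 EF 8B 91 E2 A9 8C EF 98 A0.

D0 90 E4 83 B2 EF 8B 91 E2 A9 8C EF 98 A0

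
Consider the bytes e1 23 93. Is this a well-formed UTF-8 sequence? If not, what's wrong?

Leading byte 0xE1 = 11100001 → 3-byte form.
Byte 2 is 0x23 = 00100011, which is not 10xxxxxx — expected a continuation byte.

invalid (non-continuation byte where continuation expected)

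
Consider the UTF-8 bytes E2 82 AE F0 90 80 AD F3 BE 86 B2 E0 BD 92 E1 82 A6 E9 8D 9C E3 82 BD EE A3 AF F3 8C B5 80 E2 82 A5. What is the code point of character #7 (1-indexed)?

U+30BD

Offset 0: leading byte 0xE2 = 11100010 → 3-byte char #1 = E2 82 AE.
Offset 3: leading byte 0xF0 = 11110000 → 4-byte char #2 = F0 90 80 AD.
Offset 7: leading byte 0xF3 = 11110011 → 4-byte char #3 = F3 BE 86 B2.
Offset 11: leading byte 0xE0 = 11100000 → 3-byte char #4 = E0 BD 92.
Offset 14: leading byte 0xE1 = 11100001 → 3-byte char #5 = E1 82 A6.
Offset 17: leading byte 0xE9 = 11101001 → 3-byte char #6 = E9 8D 9C.
Offset 20: leading byte 0xE3 = 11100011 → 3-byte char #7 = E3 82 BD.
Leading byte 0xE3 = 11100011 matches 1110xxxx → 3-byte sequence.
Byte 1: 0xE3 = 11100011, payload 0011 (4 bits).
Byte 2: 0x82 = 10000010 (10xxxxxx ✓), payload 000010.
Byte 3: 0xBD = 10111101 (10xxxxxx ✓), payload 111101.
Concatenate: 0011000010111101 = 0x30BD (16 bits → U+30BD).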